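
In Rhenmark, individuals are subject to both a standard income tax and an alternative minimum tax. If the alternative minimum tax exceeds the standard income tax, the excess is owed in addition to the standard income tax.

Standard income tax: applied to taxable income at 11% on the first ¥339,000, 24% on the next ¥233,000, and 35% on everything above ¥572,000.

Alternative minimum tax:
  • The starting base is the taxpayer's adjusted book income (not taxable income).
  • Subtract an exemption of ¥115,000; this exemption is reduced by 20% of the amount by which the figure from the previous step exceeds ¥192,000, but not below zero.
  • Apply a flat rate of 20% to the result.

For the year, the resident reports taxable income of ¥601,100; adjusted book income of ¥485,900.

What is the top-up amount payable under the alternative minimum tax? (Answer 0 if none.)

¥0

Alternative minimum tax:
  Base (adjusted book income): ¥485,900
  Exemption: ¥115,000 − 20% × (¥485,900 − ¥192,000) = ¥115,000 − ¥58,780 = ¥56,220
  Base: ¥485,900 − ¥56,220 = ¥429,680
  ¥429,680 × 20% = ¥85,936

Standard income tax:
  ¥339,000 × 11% = ¥37,290
  ¥233,000 × 24% = ¥55,920
  ¥29,100 × 35% = ¥10,185
  → ¥103,395

¥85,936 ≤ ¥103,395, so no add-on is due.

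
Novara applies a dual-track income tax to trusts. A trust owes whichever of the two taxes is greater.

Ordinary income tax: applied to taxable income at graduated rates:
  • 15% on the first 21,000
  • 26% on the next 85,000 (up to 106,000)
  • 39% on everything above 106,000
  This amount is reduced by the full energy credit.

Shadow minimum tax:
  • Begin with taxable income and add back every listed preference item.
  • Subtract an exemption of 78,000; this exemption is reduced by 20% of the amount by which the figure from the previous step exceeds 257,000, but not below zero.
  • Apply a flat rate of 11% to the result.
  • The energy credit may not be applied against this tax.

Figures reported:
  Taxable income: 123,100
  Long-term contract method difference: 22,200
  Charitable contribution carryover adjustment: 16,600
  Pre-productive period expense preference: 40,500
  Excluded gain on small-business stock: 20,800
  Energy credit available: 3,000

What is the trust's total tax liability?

Ordinary income tax:
  21,000 × 15% = 3,150
  85,000 × 26% = 22,100
  17,100 × 39% = 6,669
  → 31,919
  Less energy credit 3,000 → 28,919

Shadow minimum tax:
  Adjusted income: 123,100 + 22,200 + 16,600 + 40,500 + 20,800 = 223,200
  Exemption: 223,200 ≤ 257,000, so full 78,000 applies
  Base: 223,200 − 78,000 = 145,200
  145,200 × 11% = 15,972

28,919 > 15,972, so the ordinary income tax governs.

28,919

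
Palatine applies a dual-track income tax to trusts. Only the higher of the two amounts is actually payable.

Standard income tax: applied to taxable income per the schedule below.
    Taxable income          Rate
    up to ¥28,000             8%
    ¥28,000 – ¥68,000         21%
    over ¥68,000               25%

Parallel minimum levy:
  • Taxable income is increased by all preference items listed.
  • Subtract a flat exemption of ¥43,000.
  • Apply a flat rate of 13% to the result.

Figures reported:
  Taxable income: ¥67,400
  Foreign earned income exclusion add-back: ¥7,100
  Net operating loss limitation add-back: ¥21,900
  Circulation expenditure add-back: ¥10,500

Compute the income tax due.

¥10,514

Parallel minimum levy:
  Adjusted income: ¥67,400 + ¥7,100 + ¥21,900 + ¥10,500 = ¥106,900
  Less exemption ¥43,000 → base ¥63,900
  ¥63,900 × 13% = ¥8,307

Standard income tax:
  ¥28,000 × 8% = ¥2,240
  ¥39,400 × 21% = ¥8,274
  → ¥10,514

¥10,514 > ¥8,307, so the standard income tax governs.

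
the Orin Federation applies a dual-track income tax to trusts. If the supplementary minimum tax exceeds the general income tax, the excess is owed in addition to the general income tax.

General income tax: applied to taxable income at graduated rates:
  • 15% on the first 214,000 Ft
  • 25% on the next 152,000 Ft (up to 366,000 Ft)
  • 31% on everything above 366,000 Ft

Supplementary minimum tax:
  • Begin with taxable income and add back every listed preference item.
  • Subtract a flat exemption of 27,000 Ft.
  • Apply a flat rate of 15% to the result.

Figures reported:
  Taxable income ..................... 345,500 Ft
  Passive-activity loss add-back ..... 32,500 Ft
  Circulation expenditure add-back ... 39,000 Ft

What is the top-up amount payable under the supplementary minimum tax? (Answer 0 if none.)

General income tax:
  214,000 Ft × 15% = 32,100 Ft
  131,500 Ft × 25% = 32,875 Ft
  → 64,975 Ft

Supplementary minimum tax:
  Adjusted income: 345,500 Ft + 32,500 Ft + 39,000 Ft = 417,000 Ft
  Less exemption 27,000 Ft → base 390,000 Ft
  390,000 Ft × 15% = 58,500 Ft

58,500 Ft ≤ 64,975 Ft, so no add-on is due.

0 Ft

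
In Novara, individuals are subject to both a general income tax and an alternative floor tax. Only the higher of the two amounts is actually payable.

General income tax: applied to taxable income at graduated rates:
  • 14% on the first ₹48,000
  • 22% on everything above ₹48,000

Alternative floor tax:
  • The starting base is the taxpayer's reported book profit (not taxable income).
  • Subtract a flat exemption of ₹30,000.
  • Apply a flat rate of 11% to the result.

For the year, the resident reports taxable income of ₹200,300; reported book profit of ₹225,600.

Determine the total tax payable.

General income tax:
  ₹48,000 × 14% = ₹6,720
  ₹152,300 × 22% = ₹33,506
  → ₹40,226

Alternative floor tax:
  Base (reported book profit): ₹225,600
  Less exemption ₹30,000 → base ₹195,600
  ₹195,600 × 11% = ₹21,516

₹40,226 > ₹21,516, so the general income tax governs.

₹40,226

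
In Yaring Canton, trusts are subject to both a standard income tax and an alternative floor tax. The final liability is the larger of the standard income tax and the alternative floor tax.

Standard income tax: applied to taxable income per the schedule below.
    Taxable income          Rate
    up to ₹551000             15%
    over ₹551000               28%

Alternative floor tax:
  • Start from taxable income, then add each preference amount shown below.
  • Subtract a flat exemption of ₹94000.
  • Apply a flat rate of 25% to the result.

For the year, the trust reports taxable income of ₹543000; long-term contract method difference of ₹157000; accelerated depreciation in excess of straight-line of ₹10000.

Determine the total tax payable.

Alternative floor tax:
  Adjusted income: ₹543000 + ₹157000 + ₹10000 = ₹710000
  Less exemption ₹94000 → base ₹616000
  ₹616000 × 25% = ₹154000

Standard income tax:
  ₹543000 × 15% = ₹81450

₹154000 > ₹81450, so the alternative floor tax is the binding amount.

₹154000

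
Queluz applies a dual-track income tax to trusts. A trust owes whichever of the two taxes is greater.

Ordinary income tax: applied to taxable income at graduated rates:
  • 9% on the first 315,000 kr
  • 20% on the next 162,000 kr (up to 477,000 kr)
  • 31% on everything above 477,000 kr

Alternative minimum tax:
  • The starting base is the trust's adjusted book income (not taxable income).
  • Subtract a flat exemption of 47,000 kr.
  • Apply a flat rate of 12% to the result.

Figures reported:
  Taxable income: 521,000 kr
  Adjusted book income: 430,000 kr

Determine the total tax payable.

Alternative minimum tax:
  Base (adjusted book income): 430,000 kr
  Less exemption 47,000 kr → base 383,000 kr
  383,000 kr × 12% = 45,960 kr

Ordinary income tax:
  315,000 kr × 9% = 28,350 kr
  162,000 kr × 20% = 32,400 kr
  44,000 kr × 31% = 13,640 kr
  → 74,390 kr

74,390 kr > 45,960 kr, so the ordinary income tax governs.

74,390 kr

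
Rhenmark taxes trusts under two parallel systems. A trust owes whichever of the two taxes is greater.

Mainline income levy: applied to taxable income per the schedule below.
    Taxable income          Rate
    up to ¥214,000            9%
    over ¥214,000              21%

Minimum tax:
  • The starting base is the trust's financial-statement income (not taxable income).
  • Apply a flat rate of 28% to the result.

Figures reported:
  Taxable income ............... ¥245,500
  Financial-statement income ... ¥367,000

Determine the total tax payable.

¥102,760

Minimum tax:
  Base (financial-statement income): ¥367,000
  ¥367,000 × 28% = ¥102,760

Mainline income levy:
  ¥214,000 × 9% = ¥19,260
  ¥31,500 × 21% = ¥6,615
  → ¥25,875

¥102,760 > ¥25,875, so the minimum tax is the binding amount.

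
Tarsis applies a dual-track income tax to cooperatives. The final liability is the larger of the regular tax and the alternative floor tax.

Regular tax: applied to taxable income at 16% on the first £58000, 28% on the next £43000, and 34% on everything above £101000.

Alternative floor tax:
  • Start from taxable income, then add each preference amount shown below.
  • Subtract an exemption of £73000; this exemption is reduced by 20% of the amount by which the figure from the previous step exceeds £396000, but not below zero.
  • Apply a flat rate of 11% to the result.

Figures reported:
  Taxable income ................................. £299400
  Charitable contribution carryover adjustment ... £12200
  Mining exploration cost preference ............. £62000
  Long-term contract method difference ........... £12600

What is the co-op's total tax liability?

Alternative floor tax:
  Adjusted income: £299400 + £12200 + £62000 + £12600 = £386200
  Exemption: £386200 ≤ £396000, so full £73000 applies
  Base: £386200 − £73000 = £313200
  £313200 × 11% = £34452

Regular tax:
  £58000 × 16% = £9280
  £43000 × 28% = £12040
  £198400 × 34% = £67456
  → £88776

£88776 > £34452, so the regular tax governs.

£88776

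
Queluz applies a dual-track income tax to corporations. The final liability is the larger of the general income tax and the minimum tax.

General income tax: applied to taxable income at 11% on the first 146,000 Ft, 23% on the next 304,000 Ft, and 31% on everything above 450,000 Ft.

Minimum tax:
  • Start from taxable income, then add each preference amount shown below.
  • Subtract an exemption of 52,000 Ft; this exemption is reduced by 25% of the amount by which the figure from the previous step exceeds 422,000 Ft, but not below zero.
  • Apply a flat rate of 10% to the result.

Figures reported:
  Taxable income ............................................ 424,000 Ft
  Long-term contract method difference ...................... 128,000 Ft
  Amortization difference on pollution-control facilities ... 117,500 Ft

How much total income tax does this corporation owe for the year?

80,000 Ft

General income tax:
  146,000 Ft × 11% = 16,060 Ft
  278,000 Ft × 23% = 63,940 Ft
  → 80,000 Ft

Minimum tax:
  Adjusted income: 424,000 Ft + 128,000 Ft + 117,500 Ft = 669,500 Ft
  Exemption: 25% × (669,500 Ft − 422,000 Ft) = 61,875 Ft ≥ 52,000 Ft, so the exemption is fully phased out
  Base: 669,500 Ft − 0 Ft = 669,500 Ft
  669,500 Ft × 10% = 66,950 Ft

80,000 Ft > 66,950 Ft, so the general income tax governs.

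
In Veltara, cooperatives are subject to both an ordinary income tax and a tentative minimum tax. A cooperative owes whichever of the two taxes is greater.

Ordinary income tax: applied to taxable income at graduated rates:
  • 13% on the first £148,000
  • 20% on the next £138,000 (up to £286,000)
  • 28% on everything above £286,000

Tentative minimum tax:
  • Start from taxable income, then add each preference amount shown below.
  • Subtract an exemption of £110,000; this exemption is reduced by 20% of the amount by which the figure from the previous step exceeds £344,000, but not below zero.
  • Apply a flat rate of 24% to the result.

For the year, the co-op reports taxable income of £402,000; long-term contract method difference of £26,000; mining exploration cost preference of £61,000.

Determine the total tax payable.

Ordinary income tax:
  £148,000 × 13% = £19,240
  £138,000 × 20% = £27,600
  £116,000 × 28% = £32,480
  → £79,320

Tentative minimum tax:
  Adjusted income: £402,000 + £26,000 + £61,000 = £489,000
  Exemption: £110,000 − 20% × (£489,000 − £344,000) = £110,000 − £29,000 = £81,000
  Base: £489,000 − £81,000 = £408,000
  £408,000 × 24% = £97,920

£97,920 > £79,320, so the tentative minimum tax is the binding amount.

£97,920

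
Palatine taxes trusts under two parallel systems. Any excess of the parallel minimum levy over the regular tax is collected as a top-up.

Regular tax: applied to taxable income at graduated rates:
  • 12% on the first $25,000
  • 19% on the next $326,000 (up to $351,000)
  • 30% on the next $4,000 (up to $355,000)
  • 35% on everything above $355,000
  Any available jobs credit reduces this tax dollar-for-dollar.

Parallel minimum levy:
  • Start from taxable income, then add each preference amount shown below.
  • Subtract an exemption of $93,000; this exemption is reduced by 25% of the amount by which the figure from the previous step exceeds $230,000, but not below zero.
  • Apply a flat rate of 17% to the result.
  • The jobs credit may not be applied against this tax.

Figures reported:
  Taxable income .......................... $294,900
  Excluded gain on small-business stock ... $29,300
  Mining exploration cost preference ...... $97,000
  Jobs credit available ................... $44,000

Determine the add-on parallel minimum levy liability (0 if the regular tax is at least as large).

Parallel minimum levy:
  Adjusted income: $294,900 + $29,300 + $97,000 = $421,200
  Exemption: $93,000 − 25% × ($421,200 − $230,000) = $93,000 − $47,800 = $45,200
  Base: $421,200 − $45,200 = $376,000
  $376,000 × 17% = $63,920

Regular tax:
  $25,000 × 12% = $3,000
  $269,900 × 19% = $51,281
  → $54,281
  Less jobs credit $44,000 → $10,281

Excess of parallel minimum levy over regular tax: $63,920 − $10,281 = $53,639.

$53,639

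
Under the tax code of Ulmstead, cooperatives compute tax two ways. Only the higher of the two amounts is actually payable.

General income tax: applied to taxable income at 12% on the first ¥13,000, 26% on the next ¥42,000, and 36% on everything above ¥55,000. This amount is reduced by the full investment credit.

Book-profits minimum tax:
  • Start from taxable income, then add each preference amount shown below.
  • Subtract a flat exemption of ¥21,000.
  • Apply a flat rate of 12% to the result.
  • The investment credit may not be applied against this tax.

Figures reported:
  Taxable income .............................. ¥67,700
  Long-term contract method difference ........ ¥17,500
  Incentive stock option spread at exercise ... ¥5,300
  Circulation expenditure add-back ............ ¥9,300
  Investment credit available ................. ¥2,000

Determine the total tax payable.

¥15,052

Book-profits minimum tax:
  Adjusted income: ¥67,700 + ¥17,500 + ¥5,300 + ¥9,300 = ¥99,800
  Less exemption ¥21,000 → base ¥78,800
  ¥78,800 × 12% = ¥9,456

General income tax:
  ¥13,000 × 12% = ¥1,560
  ¥42,000 × 26% = ¥10,920
  ¥12,700 × 36% = ¥4,572
  → ¥17,052
  Less investment credit ¥2,000 → ¥15,052

¥15,052 > ¥9,456, so the general income tax governs.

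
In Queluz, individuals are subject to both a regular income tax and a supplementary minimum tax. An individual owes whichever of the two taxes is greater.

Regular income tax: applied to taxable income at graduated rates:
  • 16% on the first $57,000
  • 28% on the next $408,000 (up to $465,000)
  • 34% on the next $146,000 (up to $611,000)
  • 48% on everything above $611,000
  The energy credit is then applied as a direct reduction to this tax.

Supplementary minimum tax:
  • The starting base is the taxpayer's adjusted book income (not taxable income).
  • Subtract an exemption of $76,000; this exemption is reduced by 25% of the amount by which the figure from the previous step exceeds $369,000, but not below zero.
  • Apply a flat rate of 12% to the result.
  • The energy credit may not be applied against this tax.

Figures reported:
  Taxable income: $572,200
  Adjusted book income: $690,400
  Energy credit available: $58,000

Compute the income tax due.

Supplementary minimum tax:
  Base (adjusted book income): $690,400
  Exemption: 25% × ($690,400 − $369,000) = $80,350 ≥ $76,000, so the exemption is fully phased out
  Base: $690,400 − $0 = $690,400
  $690,400 × 12% = $82,848

Regular income tax:
  $57,000 × 16% = $9,120
  $408,000 × 28% = $114,240
  $107,200 × 34% = $36,448
  → $159,808
  Less energy credit $58,000 → $101,808

$101,808 > $82,848, so the regular income tax governs.

$101,808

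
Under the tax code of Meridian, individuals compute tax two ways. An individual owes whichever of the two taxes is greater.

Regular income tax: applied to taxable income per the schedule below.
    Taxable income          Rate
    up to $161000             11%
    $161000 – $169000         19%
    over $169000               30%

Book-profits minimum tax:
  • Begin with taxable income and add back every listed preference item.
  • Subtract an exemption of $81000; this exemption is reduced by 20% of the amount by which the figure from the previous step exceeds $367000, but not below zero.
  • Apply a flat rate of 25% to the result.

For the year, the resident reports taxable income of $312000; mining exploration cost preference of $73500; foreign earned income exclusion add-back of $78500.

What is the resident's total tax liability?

Regular income tax:
  $161000 × 11% = $17710
  $8000 × 19% = $1520
  $143000 × 30% = $42900
  → $62130

Book-profits minimum tax:
  Adjusted income: $312000 + $73500 + $78500 = $464000
  Exemption: $81000 − 20% × ($464000 − $367000) = $81000 − $19400 = $61600
  Base: $464000 − $61600 = $402400
  $402400 × 25% = $100600

$100600 > $62130, so the book-profits minimum tax is the binding amount.

$100600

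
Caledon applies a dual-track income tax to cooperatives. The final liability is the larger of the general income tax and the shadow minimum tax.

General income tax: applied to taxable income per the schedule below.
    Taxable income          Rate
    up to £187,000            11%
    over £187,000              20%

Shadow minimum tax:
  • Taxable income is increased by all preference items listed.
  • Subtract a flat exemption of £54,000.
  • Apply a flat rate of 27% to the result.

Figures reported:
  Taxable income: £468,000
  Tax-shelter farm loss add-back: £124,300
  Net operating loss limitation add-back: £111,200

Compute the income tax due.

£175,365

Shadow minimum tax:
  Adjusted income: £468,000 + £124,300 + £111,200 = £703,500
  Less exemption £54,000 → base £649,500
  £649,500 × 27% = £175,365

General income tax:
  £187,000 × 11% = £20,570
  £281,000 × 20% = £56,200
  → £76,770

£175,365 > £76,770, so the shadow minimum tax is the binding amount.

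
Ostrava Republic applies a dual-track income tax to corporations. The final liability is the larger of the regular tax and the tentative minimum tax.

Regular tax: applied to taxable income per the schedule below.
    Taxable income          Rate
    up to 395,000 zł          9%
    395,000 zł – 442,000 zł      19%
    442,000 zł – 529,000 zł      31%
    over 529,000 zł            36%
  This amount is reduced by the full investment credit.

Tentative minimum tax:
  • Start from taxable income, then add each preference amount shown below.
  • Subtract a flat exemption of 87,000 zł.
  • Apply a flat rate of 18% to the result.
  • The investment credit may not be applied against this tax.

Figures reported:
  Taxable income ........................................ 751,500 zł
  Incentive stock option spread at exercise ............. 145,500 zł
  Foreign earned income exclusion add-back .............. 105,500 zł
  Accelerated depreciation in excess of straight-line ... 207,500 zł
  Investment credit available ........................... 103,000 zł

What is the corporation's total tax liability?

202,140 zł

Tentative minimum tax:
  Adjusted income: 751,500 zł + 145,500 zł + 105,500 zł + 207,500 zł = 1,210,000 zł
  Less exemption 87,000 zł → base 1,123,000 zł
  1,123,000 zł × 18% = 202,140 zł

Regular tax:
  395,000 zł × 9% = 35,550 zł
  47,000 zł × 19% = 8,930 zł
  87,000 zł × 31% = 26,970 zł
  222,500 zł × 36% = 80,100 zł
  → 151,550 zł
  Less investment credit 103,000 zł → 48,550 zł

202,140 zł > 48,550 zł, so the tentative minimum tax is the binding amount.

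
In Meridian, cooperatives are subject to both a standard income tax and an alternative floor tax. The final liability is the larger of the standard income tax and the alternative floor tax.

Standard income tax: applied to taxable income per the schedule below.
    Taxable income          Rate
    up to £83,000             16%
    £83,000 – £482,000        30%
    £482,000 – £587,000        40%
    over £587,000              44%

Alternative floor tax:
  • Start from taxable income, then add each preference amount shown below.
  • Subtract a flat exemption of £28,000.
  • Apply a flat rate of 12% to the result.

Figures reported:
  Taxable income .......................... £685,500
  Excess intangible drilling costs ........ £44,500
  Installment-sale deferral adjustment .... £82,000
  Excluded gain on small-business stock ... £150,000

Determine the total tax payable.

£218,320

Standard income tax:
  £83,000 × 16% = £13,280
  £399,000 × 30% = £119,700
  £105,000 × 40% = £42,000
  £98,500 × 44% = £43,340
  → £218,320

Alternative floor tax:
  Adjusted income: £685,500 + £44,500 + £82,000 + £150,000 = £962,000
  Less exemption £28,000 → base £934,000
  £934,000 × 12% = £112,080

£218,320 > £112,080, so the standard income tax governs.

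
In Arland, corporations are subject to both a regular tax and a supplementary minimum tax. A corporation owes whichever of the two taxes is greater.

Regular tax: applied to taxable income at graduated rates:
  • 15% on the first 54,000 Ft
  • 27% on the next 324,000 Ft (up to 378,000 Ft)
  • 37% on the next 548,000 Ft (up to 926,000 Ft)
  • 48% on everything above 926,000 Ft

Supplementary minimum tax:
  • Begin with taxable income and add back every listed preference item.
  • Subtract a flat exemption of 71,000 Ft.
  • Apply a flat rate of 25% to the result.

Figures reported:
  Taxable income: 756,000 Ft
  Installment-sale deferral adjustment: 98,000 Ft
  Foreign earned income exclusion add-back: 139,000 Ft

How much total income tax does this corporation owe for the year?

Supplementary minimum tax:
  Adjusted income: 756,000 Ft + 98,000 Ft + 139,000 Ft = 993,000 Ft
  Less exemption 71,000 Ft → base 922,000 Ft
  922,000 Ft × 25% = 230,500 Ft

Regular tax:
  54,000 Ft × 15% = 8,100 Ft
  324,000 Ft × 27% = 87,480 Ft
  378,000 Ft × 37% = 139,860 Ft
  → 235,440 Ft

235,440 Ft > 230,500 Ft, so the regular tax governs.

235,440 Ft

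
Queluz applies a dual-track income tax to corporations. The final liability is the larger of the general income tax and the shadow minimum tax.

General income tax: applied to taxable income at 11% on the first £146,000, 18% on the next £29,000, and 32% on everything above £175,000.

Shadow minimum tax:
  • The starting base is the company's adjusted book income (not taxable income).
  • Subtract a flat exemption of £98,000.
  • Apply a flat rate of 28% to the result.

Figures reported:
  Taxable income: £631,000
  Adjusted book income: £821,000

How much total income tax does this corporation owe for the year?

Shadow minimum tax:
  Base (adjusted book income): £821,000
  Less exemption £98,000 → base £723,000
  £723,000 × 28% = £202,440

General income tax:
  £146,000 × 11% = £16,060
  £29,000 × 18% = £5,220
  £456,000 × 32% = £145,920
  → £167,200

£202,440 > £167,200, so the shadow minimum tax is the binding amount.

£202,440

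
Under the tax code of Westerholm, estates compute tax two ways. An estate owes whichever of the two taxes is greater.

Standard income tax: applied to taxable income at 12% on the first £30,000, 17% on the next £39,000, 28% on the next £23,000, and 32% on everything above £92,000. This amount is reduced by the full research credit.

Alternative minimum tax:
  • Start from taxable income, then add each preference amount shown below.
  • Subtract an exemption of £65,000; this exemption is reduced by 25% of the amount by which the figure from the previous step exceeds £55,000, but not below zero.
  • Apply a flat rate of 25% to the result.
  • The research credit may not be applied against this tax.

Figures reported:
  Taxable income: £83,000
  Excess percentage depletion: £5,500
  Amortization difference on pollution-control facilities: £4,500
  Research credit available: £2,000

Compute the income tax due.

£12,150

Standard income tax:
  £30,000 × 12% = £3,600
  £39,000 × 17% = £6,630
  £14,000 × 28% = £3,920
  → £14,150
  Less research credit £2,000 → £12,150

Alternative minimum tax:
  Adjusted income: £83,000 + £5,500 + £4,500 = £93,000
  Exemption: £65,000 − 25% × (£93,000 − £55,000) = £65,000 − £9,500 = £55,500
  Base: £93,000 − £55,500 = £37,500
  £37,500 × 25% = £9,375

£12,150 > £9,375, so the standard income tax governs.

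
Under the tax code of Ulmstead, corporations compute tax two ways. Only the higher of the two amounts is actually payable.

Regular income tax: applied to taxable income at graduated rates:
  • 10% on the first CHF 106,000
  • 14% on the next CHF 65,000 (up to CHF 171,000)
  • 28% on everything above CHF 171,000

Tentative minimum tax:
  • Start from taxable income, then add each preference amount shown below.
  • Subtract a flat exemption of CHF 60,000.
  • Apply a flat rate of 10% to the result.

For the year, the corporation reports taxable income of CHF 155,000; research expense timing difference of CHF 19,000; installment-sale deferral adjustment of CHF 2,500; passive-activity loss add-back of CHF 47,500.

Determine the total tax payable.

CHF 17,460

Regular income tax:
  CHF 106,000 × 10% = CHF 10,600
  CHF 49,000 × 14% = CHF 6,860
  → CHF 17,460

Tentative minimum tax:
  Adjusted income: CHF 155,000 + CHF 19,000 + CHF 2,500 + CHF 47,500 = CHF 224,000
  Less exemption CHF 60,000 → base CHF 164,000
  CHF 164,000 × 10% = CHF 16,400

CHF 17,460 > CHF 16,400, so the regular income tax governs.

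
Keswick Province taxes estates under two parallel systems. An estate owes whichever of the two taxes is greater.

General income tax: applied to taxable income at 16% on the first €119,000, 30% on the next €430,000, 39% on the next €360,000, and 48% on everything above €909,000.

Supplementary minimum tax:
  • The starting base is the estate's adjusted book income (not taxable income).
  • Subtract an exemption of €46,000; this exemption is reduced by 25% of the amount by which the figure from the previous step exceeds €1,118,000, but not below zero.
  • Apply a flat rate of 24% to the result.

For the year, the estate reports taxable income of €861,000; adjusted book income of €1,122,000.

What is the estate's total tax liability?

Supplementary minimum tax:
  Base (adjusted book income): €1,122,000
  Exemption: €46,000 − 25% × (€1,122,000 − €1,118,000) = €46,000 − €1,000 = €45,000
  Base: €1,122,000 − €45,000 = €1,077,000
  €1,077,000 × 24% = €258,480

General income tax:
  €119,000 × 16% = €19,040
  €430,000 × 30% = €129,000
  €312,000 × 39% = €121,680
  → €269,720

€269,720 > €258,480, so the general income tax governs.

€269,720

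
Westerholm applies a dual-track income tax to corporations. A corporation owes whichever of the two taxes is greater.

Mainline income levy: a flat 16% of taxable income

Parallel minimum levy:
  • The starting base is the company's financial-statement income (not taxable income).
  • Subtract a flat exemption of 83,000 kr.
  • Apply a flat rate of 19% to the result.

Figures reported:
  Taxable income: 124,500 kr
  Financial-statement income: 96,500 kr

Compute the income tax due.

Parallel minimum levy:
  Base (financial-statement income): 96,500 kr
  Less exemption 83,000 kr → base 13,500 kr
  13,500 kr × 19% = 2,565 kr

Mainline income levy:
  124,500 kr × 16% = 19,920 kr

19,920 kr > 2,565 kr, so the mainline income levy governs.

19,920 kr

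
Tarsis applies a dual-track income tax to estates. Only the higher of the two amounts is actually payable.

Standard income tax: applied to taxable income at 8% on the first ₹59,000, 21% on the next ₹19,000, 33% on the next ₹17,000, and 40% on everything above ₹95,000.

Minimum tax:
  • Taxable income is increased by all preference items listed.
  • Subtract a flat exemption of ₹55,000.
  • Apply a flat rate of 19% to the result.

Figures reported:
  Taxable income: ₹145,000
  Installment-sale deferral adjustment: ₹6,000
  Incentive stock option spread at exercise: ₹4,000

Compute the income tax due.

Standard income tax:
  ₹59,000 × 8% = ₹4,720
  ₹19,000 × 21% = ₹3,990
  ₹17,000 × 33% = ₹5,610
  ₹50,000 × 40% = ₹20,000
  → ₹34,320

Minimum tax:
  Adjusted income: ₹145,000 + ₹6,000 + ₹4,000 = ₹155,000
  Less exemption ₹55,000 → base ₹100,000
  ₹100,000 × 19% = ₹19,000

₹34,320 > ₹19,000, so the standard income tax governs.

₹34,320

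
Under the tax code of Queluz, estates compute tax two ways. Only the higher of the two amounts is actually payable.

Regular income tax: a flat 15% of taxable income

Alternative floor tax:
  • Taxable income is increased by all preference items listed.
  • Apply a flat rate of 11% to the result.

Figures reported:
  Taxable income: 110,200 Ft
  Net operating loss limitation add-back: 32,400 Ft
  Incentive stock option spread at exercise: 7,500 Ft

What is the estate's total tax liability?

16,530 Ft

Regular income tax:
  110,200 Ft × 15% = 16,530 Ft

Alternative floor tax:
  Adjusted income: 110,200 Ft + 32,400 Ft + 7,500 Ft = 150,100 Ft
  150,100 Ft × 11% = 16,511 Ft

16,530 Ft > 16,511 Ft, so the regular income tax governs.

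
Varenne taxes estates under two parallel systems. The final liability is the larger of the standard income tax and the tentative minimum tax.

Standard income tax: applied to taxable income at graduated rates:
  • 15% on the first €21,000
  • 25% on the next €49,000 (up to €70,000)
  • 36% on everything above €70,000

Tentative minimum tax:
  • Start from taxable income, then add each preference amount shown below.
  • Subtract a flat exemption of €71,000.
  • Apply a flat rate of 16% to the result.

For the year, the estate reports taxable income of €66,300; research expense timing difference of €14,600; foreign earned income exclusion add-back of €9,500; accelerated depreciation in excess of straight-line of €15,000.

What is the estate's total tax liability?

Standard income tax:
  €21,000 × 15% = €3,150
  €45,300 × 25% = €11,325
  → €14,475

Tentative minimum tax:
  Adjusted income: €66,300 + €14,600 + €9,500 + €15,000 = €105,400
  Less exemption €71,000 → base €34,400
  €34,400 × 16% = €5,504

€14,475 > €5,504, so the standard income tax governs.

€14,475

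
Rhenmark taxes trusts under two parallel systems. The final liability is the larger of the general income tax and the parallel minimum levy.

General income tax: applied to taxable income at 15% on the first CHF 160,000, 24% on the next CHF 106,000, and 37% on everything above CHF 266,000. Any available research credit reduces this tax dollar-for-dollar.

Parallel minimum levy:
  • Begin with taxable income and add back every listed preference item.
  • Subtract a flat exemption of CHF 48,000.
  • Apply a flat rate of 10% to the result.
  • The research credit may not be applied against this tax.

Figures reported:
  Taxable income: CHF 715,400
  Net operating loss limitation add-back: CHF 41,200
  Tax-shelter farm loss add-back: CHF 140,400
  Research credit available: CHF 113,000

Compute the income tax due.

General income tax:
  CHF 160,000 × 15% = CHF 24,000
  CHF 106,000 × 24% = CHF 25,440
  CHF 449,400 × 37% = CHF 166,278
  → CHF 215,718
  Less research credit CHF 113,000 → CHF 102,718

Parallel minimum levy:
  Adjusted income: CHF 715,400 + CHF 41,200 + CHF 140,400 = CHF 897,000
  Less exemption CHF 48,000 → base CHF 849,000
  CHF 849,000 × 10% = CHF 84,900

CHF 102,718 > CHF 84,900, so the general income tax governs.

CHF 102,718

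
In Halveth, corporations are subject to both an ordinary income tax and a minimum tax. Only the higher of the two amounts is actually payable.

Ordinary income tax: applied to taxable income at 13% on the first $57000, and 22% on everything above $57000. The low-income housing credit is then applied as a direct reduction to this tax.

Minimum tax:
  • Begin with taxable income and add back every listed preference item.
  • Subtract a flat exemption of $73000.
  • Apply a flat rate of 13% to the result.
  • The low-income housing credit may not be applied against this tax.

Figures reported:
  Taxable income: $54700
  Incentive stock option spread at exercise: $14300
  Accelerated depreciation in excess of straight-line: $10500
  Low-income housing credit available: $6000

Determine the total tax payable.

$1111

Minimum tax:
  Adjusted income: $54700 + $14300 + $10500 = $79500
  Less exemption $73000 → base $6500
  $6500 × 13% = $845

Ordinary income tax:
  $54700 × 13% = $7111
  Less low-income housing credit $6000 → $1111

$1111 > $845, so the ordinary income tax governs.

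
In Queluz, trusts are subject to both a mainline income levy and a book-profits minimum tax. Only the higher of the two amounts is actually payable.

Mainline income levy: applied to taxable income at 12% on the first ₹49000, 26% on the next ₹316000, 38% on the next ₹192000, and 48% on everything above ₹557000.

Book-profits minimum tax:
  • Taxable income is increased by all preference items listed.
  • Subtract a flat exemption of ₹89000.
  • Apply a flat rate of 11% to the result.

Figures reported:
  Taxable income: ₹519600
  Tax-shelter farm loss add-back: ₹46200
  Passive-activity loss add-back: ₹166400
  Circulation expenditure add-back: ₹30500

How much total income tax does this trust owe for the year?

₹146788

Mainline income levy:
  ₹49000 × 12% = ₹5880
  ₹316000 × 26% = ₹82160
  ₹154600 × 38% = ₹58748
  → ₹146788

Book-profits minimum tax:
  Adjusted income: ₹519600 + ₹46200 + ₹166400 + ₹30500 = ₹762700
  Less exemption ₹89000 → base ₹673700
  ₹673700 × 11% = ₹74107

₹146788 > ₹74107, so the mainline income levy governs.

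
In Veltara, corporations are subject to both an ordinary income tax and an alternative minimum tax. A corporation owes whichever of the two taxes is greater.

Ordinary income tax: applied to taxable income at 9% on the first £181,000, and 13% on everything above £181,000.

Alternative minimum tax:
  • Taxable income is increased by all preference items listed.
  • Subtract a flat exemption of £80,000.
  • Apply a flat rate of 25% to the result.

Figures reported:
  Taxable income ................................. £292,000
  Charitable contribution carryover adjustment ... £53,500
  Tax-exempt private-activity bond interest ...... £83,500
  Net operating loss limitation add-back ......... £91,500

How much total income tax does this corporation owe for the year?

£110,125

Alternative minimum tax:
  Adjusted income: £292,000 + £53,500 + £83,500 + £91,500 = £520,500
  Less exemption £80,000 → base £440,500
  £440,500 × 25% = £110,125

Ordinary income tax:
  £181,000 × 9% = £16,290
  £111,000 × 13% = £14,430
  → £30,720

£110,125 > £30,720, so the alternative minimum tax is the binding amount.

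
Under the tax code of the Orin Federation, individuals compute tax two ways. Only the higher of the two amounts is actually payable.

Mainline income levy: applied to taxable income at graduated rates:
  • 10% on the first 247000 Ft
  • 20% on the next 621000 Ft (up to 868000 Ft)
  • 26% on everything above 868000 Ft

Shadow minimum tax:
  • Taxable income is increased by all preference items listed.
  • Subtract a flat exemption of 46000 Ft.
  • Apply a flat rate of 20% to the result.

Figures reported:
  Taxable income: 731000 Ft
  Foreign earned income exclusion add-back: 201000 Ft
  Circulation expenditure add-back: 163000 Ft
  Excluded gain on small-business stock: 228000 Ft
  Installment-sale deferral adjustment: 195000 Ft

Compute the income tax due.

294400 Ft

Shadow minimum tax:
  Adjusted income: 731000 Ft + 201000 Ft + 163000 Ft + 228000 Ft + 195000 Ft = 1518000 Ft
  Less exemption 46000 Ft → base 1472000 Ft
  1472000 Ft × 20% = 294400 Ft

Mainline income levy:
  247000 Ft × 10% = 24700 Ft
  484000 Ft × 20% = 96800 Ft
  → 121500 Ft

294400 Ft > 121500 Ft, so the shadow minimum tax is the binding amount.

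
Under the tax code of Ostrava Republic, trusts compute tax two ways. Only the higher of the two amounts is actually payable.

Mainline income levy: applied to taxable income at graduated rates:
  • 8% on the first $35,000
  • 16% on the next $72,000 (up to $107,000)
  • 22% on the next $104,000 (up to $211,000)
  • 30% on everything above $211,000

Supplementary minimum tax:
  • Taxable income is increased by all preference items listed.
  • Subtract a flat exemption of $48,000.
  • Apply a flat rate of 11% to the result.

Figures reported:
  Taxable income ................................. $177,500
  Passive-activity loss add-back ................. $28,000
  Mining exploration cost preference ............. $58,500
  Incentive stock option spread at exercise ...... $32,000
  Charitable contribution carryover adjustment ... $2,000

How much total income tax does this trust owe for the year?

Mainline income levy:
  $35,000 × 8% = $2,800
  $72,000 × 16% = $11,520
  $70,500 × 22% = $15,510
  → $29,830

Supplementary minimum tax:
  Adjusted income: $177,500 + $28,000 + $58,500 + $32,000 + $2,000 = $298,000
  Less exemption $48,000 → base $250,000
  $250,000 × 11% = $27,500

$29,830 > $27,500, so the mainline income levy governs.

$29,830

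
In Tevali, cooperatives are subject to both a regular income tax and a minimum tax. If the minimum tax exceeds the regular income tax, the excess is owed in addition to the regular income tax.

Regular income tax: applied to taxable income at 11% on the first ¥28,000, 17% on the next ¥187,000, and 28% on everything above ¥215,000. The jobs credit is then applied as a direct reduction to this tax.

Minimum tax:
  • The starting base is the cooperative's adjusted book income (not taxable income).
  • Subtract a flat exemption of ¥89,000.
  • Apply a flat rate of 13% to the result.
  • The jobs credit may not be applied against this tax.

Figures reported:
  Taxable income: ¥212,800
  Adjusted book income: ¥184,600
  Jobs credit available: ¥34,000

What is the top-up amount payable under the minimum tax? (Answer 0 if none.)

¥11,932

Regular income tax:
  ¥28,000 × 11% = ¥3,080
  ¥184,800 × 17% = ¥31,416
  → ¥34,496
  Less jobs credit ¥34,000 → ¥496

Minimum tax:
  Base (adjusted book income): ¥184,600
  Less exemption ¥89,000 → base ¥95,600
  ¥95,600 × 13% = ¥12,428

Excess of minimum tax over regular income tax: ¥12,428 − ¥496 = ¥11,932.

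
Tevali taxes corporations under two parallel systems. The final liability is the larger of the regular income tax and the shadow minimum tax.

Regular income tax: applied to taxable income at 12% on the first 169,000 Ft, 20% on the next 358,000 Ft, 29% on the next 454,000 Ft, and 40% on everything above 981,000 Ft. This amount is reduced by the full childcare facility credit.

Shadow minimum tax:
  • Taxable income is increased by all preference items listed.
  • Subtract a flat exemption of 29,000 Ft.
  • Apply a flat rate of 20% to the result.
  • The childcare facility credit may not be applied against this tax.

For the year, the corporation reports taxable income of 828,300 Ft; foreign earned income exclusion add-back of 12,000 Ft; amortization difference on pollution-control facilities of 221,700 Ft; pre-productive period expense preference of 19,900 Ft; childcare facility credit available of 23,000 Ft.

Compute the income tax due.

210,580 Ft

Shadow minimum tax:
  Adjusted income: 828,300 Ft + 12,000 Ft + 221,700 Ft + 19,900 Ft = 1,081,900 Ft
  Less exemption 29,000 Ft → base 1,052,900 Ft
  1,052,900 Ft × 20% = 210,580 Ft

Regular income tax:
  169,000 Ft × 12% = 20,280 Ft
  358,000 Ft × 20% = 71,600 Ft
  301,300 Ft × 29% = 87,377 Ft
  → 179,257 Ft
  Less childcare facility credit 23,000 Ft → 156,257 Ft

210,580 Ft > 156,257 Ft, so the shadow minimum tax is the binding amount.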